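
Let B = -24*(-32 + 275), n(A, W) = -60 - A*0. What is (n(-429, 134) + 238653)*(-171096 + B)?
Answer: -42213782304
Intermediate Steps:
n(A, W) = -60 (n(A, W) = -60 - 1*0 = -60 + 0 = -60)
B = -5832 (B = -24*243 = -5832)
(n(-429, 134) + 238653)*(-171096 + B) = (-60 + 238653)*(-171096 - 5832) = 238593*(-176928) = -42213782304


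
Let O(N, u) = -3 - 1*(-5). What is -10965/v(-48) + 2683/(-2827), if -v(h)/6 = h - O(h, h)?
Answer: -2120197/56540 ≈ -37.499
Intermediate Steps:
O(N, u) = 2 (O(N, u) = -3 + 5 = 2)
v(h) = 12 - 6*h (v(h) = -6*(h - 1*2) = -6*(h - 2) = -6*(-2 + h) = 12 - 6*h)
-10965/v(-48) + 2683/(-2827) = -10965/(12 - 6*(-48)) + 2683/(-2827) = -10965/(12 + 288) + 2683*(-1/2827) = -10965/300 - 2683/2827 = -10965*1/300 - 2683/2827 = -731/20 - 2683/2827 = -2120197/56540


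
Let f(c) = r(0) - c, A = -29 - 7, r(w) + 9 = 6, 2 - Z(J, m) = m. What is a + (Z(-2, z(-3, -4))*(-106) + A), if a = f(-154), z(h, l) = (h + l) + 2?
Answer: -627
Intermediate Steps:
z(h, l) = 2 + h + l
Z(J, m) = 2 - m
r(w) = -3 (r(w) = -9 + 6 = -3)
A = -36
f(c) = -3 - c
a = 151 (a = -3 - 1*(-154) = -3 + 154 = 151)
a + (Z(-2, z(-3, -4))*(-106) + A) = 151 + ((2 - (2 - 3 - 4))*(-106) - 36) = 151 + ((2 - 1*(-5))*(-106) - 36) = 151 + ((2 + 5)*(-106) - 36) = 151 + (7*(-106) - 36) = 151 + (-742 - 36) = 151 - 778 = -627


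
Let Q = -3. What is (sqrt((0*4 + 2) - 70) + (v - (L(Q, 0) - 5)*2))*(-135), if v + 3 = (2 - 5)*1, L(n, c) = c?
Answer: -540 - 270*I*sqrt(17) ≈ -540.0 - 1113.2*I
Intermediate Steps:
v = -6 (v = -3 + (2 - 5)*1 = -3 - 3*1 = -3 - 3 = -6)
(sqrt((0*4 + 2) - 70) + (v - (L(Q, 0) - 5)*2))*(-135) = (sqrt((0*4 + 2) - 70) + (-6 - (0 - 5)*2))*(-135) = (sqrt((0 + 2) - 70) + (-6 - (-5)*2))*(-135) = (sqrt(2 - 70) + (-6 - 1*(-10)))*(-135) = (sqrt(-68) + (-6 + 10))*(-135) = (2*I*sqrt(17) + 4)*(-135) = (4 + 2*I*sqrt(17))*(-135) = -540 - 270*I*sqrt(17)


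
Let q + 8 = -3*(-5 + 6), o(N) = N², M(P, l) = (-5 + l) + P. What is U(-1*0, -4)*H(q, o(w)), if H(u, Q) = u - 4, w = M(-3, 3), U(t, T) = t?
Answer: 0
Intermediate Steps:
M(P, l) = -5 + P + l
w = -5 (w = -5 - 3 + 3 = -5)
q = -11 (q = -8 - 3*(-5 + 6) = -8 - 3*1 = -8 - 3 = -11)
H(u, Q) = -4 + u
U(-1*0, -4)*H(q, o(w)) = (-1*0)*(-4 - 11) = 0*(-15) = 0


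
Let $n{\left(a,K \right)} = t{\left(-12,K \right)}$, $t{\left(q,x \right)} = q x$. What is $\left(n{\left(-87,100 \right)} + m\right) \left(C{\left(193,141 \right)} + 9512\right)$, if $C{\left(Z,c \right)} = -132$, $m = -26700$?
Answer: $-261702000$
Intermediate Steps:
$n{\left(a,K \right)} = - 12 K$
$\left(n{\left(-87,100 \right)} + m\right) \left(C{\left(193,141 \right)} + 9512\right) = \left(\left(-12\right) 100 - 26700\right) \left(-132 + 9512\right) = \left(-1200 - 26700\right) 9380 = \left(-27900\right) 9380 = -261702000$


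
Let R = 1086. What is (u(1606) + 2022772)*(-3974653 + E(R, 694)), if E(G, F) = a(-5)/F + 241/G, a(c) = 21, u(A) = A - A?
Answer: -1514870224805803256/188421 ≈ -8.0398e+12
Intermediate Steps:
u(A) = 0
E(G, F) = 21/F + 241/G
(u(1606) + 2022772)*(-3974653 + E(R, 694)) = (0 + 2022772)*(-3974653 + (21/694 + 241/1086)) = 2022772*(-3974653 + (21*(1/694) + 241*(1/1086))) = 2022772*(-3974653 + (21/694 + 241/1086)) = 2022772*(-3974653 + 47515/188421) = 2022772*(-748908045398/188421) = -1514870224805803256/188421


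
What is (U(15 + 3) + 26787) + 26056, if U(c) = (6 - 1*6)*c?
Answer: 52843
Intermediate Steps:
U(c) = 0 (U(c) = (6 - 6)*c = 0*c = 0)
(U(15 + 3) + 26787) + 26056 = (0 + 26787) + 26056 = 26787 + 26056 = 52843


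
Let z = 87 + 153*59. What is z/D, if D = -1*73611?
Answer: -3038/24537 ≈ -0.12381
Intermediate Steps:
z = 9114 (z = 87 + 9027 = 9114)
D = -73611
z/D = 9114/(-73611) = 9114*(-1/73611) = -3038/24537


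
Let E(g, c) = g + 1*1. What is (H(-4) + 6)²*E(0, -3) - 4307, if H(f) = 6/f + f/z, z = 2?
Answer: -17203/4 ≈ -4300.8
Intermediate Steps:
H(f) = f/2 + 6/f (H(f) = 6/f + f/2 = f/2 + 6/f)
E(g, c) = 1 + g (E(g, c) = g + 1 = 1 + g)
(H(-4) + 6)²*E(0, -3) - 4307 = (((½)*(-4) + 6/(-4)) + 6)²*(1 + 0) - 4307 = ((-2 + 6*(-¼)) + 6)²*1 - 4307 = ((-2 - 3/2) + 6)²*1 - 4307 = (-7/2 + 6)²*1 - 4307 = (5/2)²*1 - 4307 = (25/4)*1 - 4307 = 25/4 - 4307 = -17203/4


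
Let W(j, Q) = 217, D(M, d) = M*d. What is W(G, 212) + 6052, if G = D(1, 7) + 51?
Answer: 6269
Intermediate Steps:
G = 58 (G = 1*7 + 51 = 7 + 51 = 58)
W(G, 212) + 6052 = 217 + 6052 = 6269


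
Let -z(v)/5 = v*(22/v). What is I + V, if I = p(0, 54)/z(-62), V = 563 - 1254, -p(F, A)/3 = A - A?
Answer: -691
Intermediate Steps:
p(F, A) = 0 (p(F, A) = -3*(A - A) = -3*0 = 0)
z(v) = -110 (z(v) = -5*v*22/v = -5*22 = -110)
V = -691
I = 0 (I = 0/(-110) = 0*(-1/110) = 0)
I + V = 0 - 691 = -691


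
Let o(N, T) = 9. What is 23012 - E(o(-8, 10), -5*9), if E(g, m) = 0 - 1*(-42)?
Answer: 22970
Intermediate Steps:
E(g, m) = 42 (E(g, m) = 0 + 42 = 42)
23012 - E(o(-8, 10), -5*9) = 23012 - 1*42 = 23012 - 42 = 22970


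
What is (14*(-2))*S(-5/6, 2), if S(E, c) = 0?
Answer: 0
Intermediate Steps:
(14*(-2))*S(-5/6, 2) = (14*(-2))*0 = -28*0 = 0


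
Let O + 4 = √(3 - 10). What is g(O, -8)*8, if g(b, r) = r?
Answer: -64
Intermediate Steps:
O = -4 + I*√7 (O = -4 + √(3 - 10) = -4 + √(-7) = -4 + I*√7 ≈ -4.0 + 2.6458*I)
g(O, -8)*8 = -8*8 = -64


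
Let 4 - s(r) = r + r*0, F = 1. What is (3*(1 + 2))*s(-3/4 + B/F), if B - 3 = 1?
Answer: 27/4 ≈ 6.7500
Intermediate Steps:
B = 4 (B = 3 + 1 = 4)
s(r) = 4 - r (s(r) = 4 - (r + r*0) = 4 - (r + 0) = 4 - r)
(3*(1 + 2))*s(-3/4 + B/F) = (3*(1 + 2))*(4 - (-3/4 + 4/1)) = (3*3)*(4 - (-3*¼ + 4*1)) = 9*(4 - (-¾ + 4)) = 9*(4 - 1*13/4) = 9*(4 - 13/4) = 9*(¾) = 27/4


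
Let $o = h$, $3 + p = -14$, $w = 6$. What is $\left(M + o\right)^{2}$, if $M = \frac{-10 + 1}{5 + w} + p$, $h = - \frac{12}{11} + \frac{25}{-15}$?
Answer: $\frac{461041}{1089} \approx 423.36$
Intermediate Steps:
$p = -17$ ($p = -3 - 14 = -17$)
$h = - \frac{91}{33}$ ($h = \left(-12\right) \frac{1}{11} + 25 \left(- \frac{1}{15}\right) = - \frac{12}{11} - \frac{5}{3} = - \frac{91}{33} \approx -2.7576$)
$M = - \frac{196}{11}$ ($M = \frac{-10 + 1}{5 + 6} - 17 = - \frac{9}{11} - 17 = - \frac{196}{11} \approx -17.818$)
$o = - \frac{91}{33} \approx -2.7576$
$\left(M + o\right)^{2} = \left(- \frac{196}{11} - \frac{91}{33}\right)^{2} = \left(- \frac{679}{33}\right)^{2} = \frac{461041}{1089}$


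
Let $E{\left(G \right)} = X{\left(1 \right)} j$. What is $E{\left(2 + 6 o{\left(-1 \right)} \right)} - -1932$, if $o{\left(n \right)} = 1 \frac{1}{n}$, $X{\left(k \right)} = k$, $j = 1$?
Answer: $1933$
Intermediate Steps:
$o{\left(n \right)} = \frac{1}{n}$
$E{\left(G \right)} = 1$ ($E{\left(G \right)} = 1 \cdot 1 = 1$)
$E{\left(2 + 6 o{\left(-1 \right)} \right)} - -1932 = 1 - -1932 = 1 + 1932 = 1933$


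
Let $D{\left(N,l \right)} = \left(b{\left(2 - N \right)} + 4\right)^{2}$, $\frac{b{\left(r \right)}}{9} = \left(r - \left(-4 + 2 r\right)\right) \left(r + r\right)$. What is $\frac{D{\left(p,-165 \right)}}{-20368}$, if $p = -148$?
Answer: $- \frac{9711905401}{1273} \approx -7.6291 \cdot 10^{6}$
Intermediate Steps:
$b{\left(r \right)} = 18 r \left(4 - r\right)$ ($b{\left(r \right)} = 9 \left(r - \left(-4 + 2 r\right)\right) \left(r + r\right) = 9 \left(r - \left(-4 + 2 r\right)\right) 2 r = 9 \left(4 - r\right) 2 r = 9 \cdot 2 r \left(4 - r\right) = 18 r \left(4 - r\right)$)
$D{\left(N,l \right)} = \left(4 + 18 \left(2 + N\right) \left(2 - N\right)\right)^{2}$ ($D{\left(N,l \right)} = \left(18 \left(2 - N\right) \left(4 - \left(2 - N\right)\right) + 4\right)^{2} = \left(18 \left(2 - N\right) \left(4 + \left(-2 + N\right)\right) + 4\right)^{2} = \left(18 \left(2 - N\right) \left(2 + N\right) + 4\right)^{2} = \left(18 \left(2 + N\right) \left(2 - N\right) + 4\right)^{2} = \left(4 + 18 \left(2 + N\right) \left(2 - N\right)\right)^{2}$)
$\frac{D{\left(p,-165 \right)}}{-20368} = \frac{5776 - 2736 \left(-148\right)^{2} + 324 \left(-148\right)^{4}}{-20368} = \left(5776 - 59929344 + 324 \cdot 479785216\right) \left(- \frac{1}{20368}\right) = \left(5776 - 59929344 + 155450409984\right) \left(- \frac{1}{20368}\right) = 155390486416 \left(- \frac{1}{20368}\right) = - \frac{9711905401}{1273}$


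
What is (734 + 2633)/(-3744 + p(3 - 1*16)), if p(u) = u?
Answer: -259/289 ≈ -0.89619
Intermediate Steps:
(734 + 2633)/(-3744 + p(3 - 1*16)) = (734 + 2633)/(-3744 + (3 - 1*16)) = 3367/(-3744 + (3 - 16)) = 3367/(-3744 - 13) = 3367/(-3757) = 3367*(-1/3757) = -259/289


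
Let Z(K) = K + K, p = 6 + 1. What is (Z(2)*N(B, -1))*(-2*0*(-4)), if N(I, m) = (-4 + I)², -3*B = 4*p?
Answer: 0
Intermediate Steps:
p = 7
B = -28/3 (B = -4*7/3 = -⅓*28 = -28/3 ≈ -9.3333)
Z(K) = 2*K
(Z(2)*N(B, -1))*(-2*0*(-4)) = ((2*2)*(-4 - 28/3)²)*(-2*0*(-4)) = (4*(-40/3)²)*(0*(-4)) = (4*(1600/9))*0 = (6400/9)*0 = 0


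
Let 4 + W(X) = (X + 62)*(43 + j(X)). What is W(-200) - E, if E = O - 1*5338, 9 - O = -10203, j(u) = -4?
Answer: -10260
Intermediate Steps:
O = 10212 (O = 9 - 1*(-10203) = 9 + 10203 = 10212)
W(X) = 2414 + 39*X (W(X) = -4 + (X + 62)*(43 - 4) = -4 + (62 + X)*39 = -4 + (2418 + 39*X) = 2414 + 39*X)
E = 4874 (E = 10212 - 1*5338 = 10212 - 5338 = 4874)
W(-200) - E = (2414 + 39*(-200)) - 1*4874 = (2414 - 7800) - 4874 = -5386 - 4874 = -10260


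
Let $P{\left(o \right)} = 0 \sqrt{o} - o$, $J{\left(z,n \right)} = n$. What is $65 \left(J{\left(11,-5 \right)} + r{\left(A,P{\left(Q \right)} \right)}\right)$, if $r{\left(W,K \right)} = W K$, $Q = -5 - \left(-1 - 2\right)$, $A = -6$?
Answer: $-1105$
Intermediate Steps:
$Q = -2$ ($Q = -5 - -3 = -5 + 3 = -2$)
$P{\left(o \right)} = - o$ ($P{\left(o \right)} = 0 - o = - o$)
$r{\left(W,K \right)} = K W$
$65 \left(J{\left(11,-5 \right)} + r{\left(A,P{\left(Q \right)} \right)}\right) = 65 \left(-5 + \left(-1\right) \left(-2\right) \left(-6\right)\right) = 65 \left(-5 + 2 \left(-6\right)\right) = 65 \left(-5 - 12\right) = 65 \left(-17\right) = -1105$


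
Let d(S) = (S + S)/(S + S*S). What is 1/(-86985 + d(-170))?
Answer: -169/14700467 ≈ -1.1496e-5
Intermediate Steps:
d(S) = 2*S/(S + S²) (d(S) = (2*S)/(S + S²) = 2*S/(S + S²))
1/(-86985 + d(-170)) = 1/(-86985 + 2/(1 - 170)) = 1/(-86985 + 2/(-169)) = 1/(-86985 + 2*(-1/169)) = 1/(-86985 - 2/169) = 1/(-14700467/169) = -169/14700467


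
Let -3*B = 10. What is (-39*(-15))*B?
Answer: -1950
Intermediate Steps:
B = -10/3 (B = -⅓*10 = -10/3 ≈ -3.3333)
(-39*(-15))*B = -39*(-15)*(-10/3) = 585*(-10/3) = -1950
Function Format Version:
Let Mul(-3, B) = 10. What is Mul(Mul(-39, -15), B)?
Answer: -1950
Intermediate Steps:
B = Rational(-10, 3) (B = Mul(Rational(-1, 3), 10) = Rational(-10, 3) ≈ -3.3333)
Mul(Mul(-39, -15), B) = Mul(Mul(-39, -15), Rational(-10, 3)) = Mul(585, Rational(-10, 3)) = -1950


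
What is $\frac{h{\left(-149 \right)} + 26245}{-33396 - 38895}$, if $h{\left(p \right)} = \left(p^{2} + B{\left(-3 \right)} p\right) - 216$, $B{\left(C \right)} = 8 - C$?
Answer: $- \frac{46591}{72291} \approx -0.64449$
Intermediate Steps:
$h{\left(p \right)} = -216 + p^{2} + 11 p$ ($h{\left(p \right)} = \left(p^{2} + \left(8 - -3\right) p\right) - 216 = \left(p^{2} + \left(8 + 3\right) p\right) - 216 = \left(p^{2} + 11 p\right) - 216 = -216 + p^{2} + 11 p$)
$\frac{h{\left(-149 \right)} + 26245}{-33396 - 38895} = \frac{\left(-216 + \left(-149\right)^{2} + 11 \left(-149\right)\right) + 26245}{-33396 - 38895} = \frac{\left(-216 + 22201 - 1639\right) + 26245}{-72291} = \left(20346 + 26245\right) \left(- \frac{1}{72291}\right) = 46591 \left(- \frac{1}{72291}\right) = - \frac{46591}{72291}$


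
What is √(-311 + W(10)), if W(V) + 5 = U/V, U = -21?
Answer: I*√31810/10 ≈ 17.835*I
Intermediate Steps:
W(V) = -5 - 21/V
√(-311 + W(10)) = √(-311 + (-5 - 21/10)) = √(-311 - 71/10) = √(-3181/10) = I*√31810/10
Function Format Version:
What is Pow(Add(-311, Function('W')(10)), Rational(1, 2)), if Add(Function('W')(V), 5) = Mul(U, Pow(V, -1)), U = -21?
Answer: Mul(Rational(1, 10), I, Pow(31810, Rational(1, 2))) ≈ Mul(17.835, I)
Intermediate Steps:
Function('W')(V) = Add(-5, Mul(-21, Pow(V, -1)))
Pow(Add(-311, Function('W')(10)), Rational(1, 2)) = Pow(Add(-311, Add(-5, Mul(-21, Pow(10, -1)))), Rational(1, 2)) = Pow(Add(-311, Add(-5, Mul(-21, Rational(1, 10)))), Rational(1, 2)) = Pow(Add(-311, Add(-5, Rational(-21, 10))), Rational(1, 2)) = Pow(Add(-311, Rational(-71, 10)), Rational(1, 2)) = Pow(Rational(-3181, 10), Rational(1, 2)) = Mul(Rational(1, 10), I, Pow(31810, Rational(1, 2)))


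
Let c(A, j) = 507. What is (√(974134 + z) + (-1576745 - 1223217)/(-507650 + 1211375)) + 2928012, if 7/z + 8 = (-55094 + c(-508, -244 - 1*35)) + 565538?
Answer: 187319313158/63975 + √254310100180501967/510943 ≈ 2.9290e+6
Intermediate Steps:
z = 7/510943 (z = 7/(-8 + ((-55094 + 507) + 565538)) = 7/(-8 + (-54587 + 565538)) = 7/(-8 + 510951) = 7/510943 ≈ 1.3700e-5)
(√(974134 + z) + (-1576745 - 1223217)/(-507650 + 1211375)) + 2928012 = (√(974134 + 7/510943) + (-1576745 - 1223217)/(-507650 + 1211375)) + 2928012 = (√(497726948369/510943) - 2799962/703725) + 2928012 = (√254310100180501967/510943 - 2799962*1/703725) + 2928012 = (√254310100180501967/510943 - 254542/63975) + 2928012 = (-254542/63975 + √254310100180501967/510943) + 2928012 = 187319313158/63975 + √254310100180501967/510943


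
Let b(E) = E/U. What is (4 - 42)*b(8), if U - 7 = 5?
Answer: -76/3 ≈ -25.333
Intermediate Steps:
U = 12 (U = 7 + 5 = 12)
b(E) = E/12
(4 - 42)*b(8) = (4 - 42)*((1/12)*8) = -38*⅔ = -76/3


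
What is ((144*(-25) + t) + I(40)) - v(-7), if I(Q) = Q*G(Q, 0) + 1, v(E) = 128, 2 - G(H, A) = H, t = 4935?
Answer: -312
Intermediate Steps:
G(H, A) = 2 - H
I(Q) = 1 + Q*(2 - Q) (I(Q) = Q*(2 - Q) + 1 = 1 + Q*(2 - Q))
((144*(-25) + t) + I(40)) - v(-7) = ((144*(-25) + 4935) + (1 - 1*40*(-2 + 40))) - 1*128 = ((-3600 + 4935) + (1 - 1*40*38)) - 128 = (1335 + (1 - 1520)) - 128 = (1335 - 1519) - 128 = -184 - 128 = -312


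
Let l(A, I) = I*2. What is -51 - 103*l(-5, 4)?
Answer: -875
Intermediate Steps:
l(A, I) = 2*I
-51 - 103*l(-5, 4) = -51 - 206*4 = -51 - 103*8 = -51 - 824 = -875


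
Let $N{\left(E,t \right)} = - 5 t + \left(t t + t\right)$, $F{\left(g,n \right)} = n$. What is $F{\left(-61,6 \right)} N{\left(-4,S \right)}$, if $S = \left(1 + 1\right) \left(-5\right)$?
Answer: $840$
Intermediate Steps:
$S = -10$ ($S = 2 \left(-5\right) = -10$)
$N{\left(E,t \right)} = t^{2} - 4 t$ ($N{\left(E,t \right)} = - 5 t + \left(t^{2} + t\right) = - 5 t + \left(t + t^{2}\right) = t^{2} - 4 t$)
$F{\left(-61,6 \right)} N{\left(-4,S \right)} = 6 \left(- 10 \left(-4 - 10\right)\right) = 6 \left(\left(-10\right) \left(-14\right)\right) = 6 \cdot 140 = 840$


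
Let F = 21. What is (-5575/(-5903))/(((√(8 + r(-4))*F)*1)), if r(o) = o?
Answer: 5575/247926 ≈ 0.022487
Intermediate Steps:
(-5575/(-5903))/(((√(8 + r(-4))*F)*1)) = (-5575/(-5903))/(((√(8 - 4)*21)*1)) = (-5575*(-1/5903))/(((√4*21)*1)) = 5575/(5903*(((2*21)*1))) = 5575/(5903*((42*1))) = (5575/5903)/42 = (5575/5903)*(1/42) = 5575/247926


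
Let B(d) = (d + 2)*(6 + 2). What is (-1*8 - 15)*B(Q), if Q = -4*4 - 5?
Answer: 3496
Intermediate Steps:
Q = -21 (Q = -16 - 5 = -21)
B(d) = 16 + 8*d (B(d) = (2 + d)*8 = 16 + 8*d)
(-1*8 - 15)*B(Q) = (-1*8 - 15)*(16 + 8*(-21)) = (-8 - 15)*(16 - 168) = -23*(-152) = 3496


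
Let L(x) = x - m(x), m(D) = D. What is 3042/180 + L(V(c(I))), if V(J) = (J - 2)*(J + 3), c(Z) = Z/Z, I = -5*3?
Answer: 169/10 ≈ 16.900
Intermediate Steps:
I = -15
c(Z) = 1
V(J) = (-2 + J)*(3 + J)
L(x) = 0 (L(x) = x - x = 0)
3042/180 + L(V(c(I))) = 3042/180 + 0 = 3042*(1/180) + 0 = 169/10 + 0 = 169/10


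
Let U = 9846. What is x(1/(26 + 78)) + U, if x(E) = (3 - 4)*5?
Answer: 9841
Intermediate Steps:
x(E) = -5 (x(E) = -1*5 = -5)
x(1/(26 + 78)) + U = -5 + 9846 = 9841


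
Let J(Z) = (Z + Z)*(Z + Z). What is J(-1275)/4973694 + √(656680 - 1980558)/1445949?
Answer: 1083750/828949 + I*√1323878/1445949 ≈ 1.3074 + 0.00079574*I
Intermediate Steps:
J(Z) = 4*Z² (J(Z) = (2*Z)*(2*Z) = 4*Z²)
J(-1275)/4973694 + √(656680 - 1980558)/1445949 = (4*(-1275)²)/4973694 + √(656680 - 1980558)/1445949 = (4*1625625)*(1/4973694) + √(-1323878)*(1/1445949) = 6502500*(1/4973694) + (I*√1323878)*(1/1445949) = 1083750/828949 + I*√1323878/1445949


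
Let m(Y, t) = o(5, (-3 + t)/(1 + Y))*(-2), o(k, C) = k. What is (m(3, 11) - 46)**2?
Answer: 3136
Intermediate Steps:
m(Y, t) = -10 (m(Y, t) = 5*(-2) = -10)
(m(3, 11) - 46)**2 = (-10 - 46)**2 = (-56)**2 = 3136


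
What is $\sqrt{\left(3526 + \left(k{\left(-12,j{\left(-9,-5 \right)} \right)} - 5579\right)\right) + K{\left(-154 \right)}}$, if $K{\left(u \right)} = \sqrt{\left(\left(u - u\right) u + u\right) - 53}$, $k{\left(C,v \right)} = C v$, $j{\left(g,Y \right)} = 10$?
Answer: $\sqrt{-2173 + 3 i \sqrt{23}} \approx 0.1543 + 46.616 i$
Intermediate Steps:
$K{\left(u \right)} = \sqrt{-53 + u}$ ($K{\left(u \right)} = \sqrt{\left(0 u + u\right) - 53} = \sqrt{\left(0 + u\right) - 53} = \sqrt{u - 53} = \sqrt{-53 + u}$)
$\sqrt{\left(3526 + \left(k{\left(-12,j{\left(-9,-5 \right)} \right)} - 5579\right)\right) + K{\left(-154 \right)}} = \sqrt{\left(3526 - 5699\right) + \sqrt{-53 - 154}} = \sqrt{\left(3526 - 5699\right) + \sqrt{-207}} = \sqrt{\left(3526 - 5699\right) + 3 i \sqrt{23}} = \sqrt{-2173 + 3 i \sqrt{23}}$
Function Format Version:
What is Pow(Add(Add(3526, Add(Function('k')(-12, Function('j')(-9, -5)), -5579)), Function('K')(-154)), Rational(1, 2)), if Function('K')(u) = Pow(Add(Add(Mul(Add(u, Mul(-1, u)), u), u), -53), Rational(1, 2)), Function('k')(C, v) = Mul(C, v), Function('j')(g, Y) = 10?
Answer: Pow(Add(-2173, Mul(3, I, Pow(23, Rational(1, 2)))), Rational(1, 2)) ≈ Add(0.1543, Mul(46.616, I))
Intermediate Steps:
Function('K')(u) = Pow(Add(-53, u), Rational(1, 2)) (Function('K')(u) = Pow(Add(Add(Mul(0, u), u), -53), Rational(1, 2)) = Pow(Add(Add(0, u), -53), Rational(1, 2)) = Pow(Add(u, -53), Rational(1, 2)) = Pow(Add(-53, u), Rational(1, 2)))
Pow(Add(Add(3526, Add(Function('k')(-12, Function('j')(-9, -5)), -5579)), Function('K')(-154)), Rational(1, 2)) = Pow(Add(Add(3526, Add(Mul(-12, 10), -5579)), Pow(Add(-53, -154), Rational(1, 2))), Rational(1, 2)) = Pow(Add(Add(3526, Add(-120, -5579)), Pow(-207, Rational(1, 2))), Rational(1, 2)) = Pow(Add(Add(3526, -5699), Mul(3, I, Pow(23, Rational(1, 2)))), Rational(1, 2)) = Pow(Add(-2173, Mul(3, I, Pow(23, Rational(1, 2)))), Rational(1, 2))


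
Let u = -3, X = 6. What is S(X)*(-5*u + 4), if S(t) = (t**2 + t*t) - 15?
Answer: 1083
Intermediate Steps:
S(t) = -15 + 2*t**2 (S(t) = (t**2 + t**2) - 15 = 2*t**2 - 15 = -15 + 2*t**2)
S(X)*(-5*u + 4) = (-15 + 2*6**2)*(-5*(-3) + 4) = (-15 + 2*36)*(15 + 4) = (-15 + 72)*19 = 57*19 = 1083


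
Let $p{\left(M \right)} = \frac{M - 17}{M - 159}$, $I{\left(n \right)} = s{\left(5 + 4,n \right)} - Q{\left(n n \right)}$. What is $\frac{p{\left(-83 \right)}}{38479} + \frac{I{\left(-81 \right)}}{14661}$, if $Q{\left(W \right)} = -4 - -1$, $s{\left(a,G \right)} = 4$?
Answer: $\frac{33324763}{68261014899} \approx 0.0004882$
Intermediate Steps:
$Q{\left(W \right)} = -3$ ($Q{\left(W \right)} = -4 + 1 = -3$)
$I{\left(n \right)} = 7$ ($I{\left(n \right)} = 4 - -3 = 4 + 3 = 7$)
$p{\left(M \right)} = \frac{-17 + M}{-159 + M}$
$\frac{p{\left(-83 \right)}}{38479} + \frac{I{\left(-81 \right)}}{14661} = \frac{\frac{1}{-159 - 83} \left(-17 - 83\right)}{38479} + \frac{7}{14661} = \frac{1}{-242} \left(-100\right) \frac{1}{38479} + 7 \cdot \frac{1}{14661} = \left(- \frac{1}{242}\right) \left(-100\right) \frac{1}{38479} + \frac{7}{14661} = \frac{50}{121} \cdot \frac{1}{38479} + \frac{7}{14661} = \frac{50}{4655959} + \frac{7}{14661} = \frac{33324763}{68261014899}$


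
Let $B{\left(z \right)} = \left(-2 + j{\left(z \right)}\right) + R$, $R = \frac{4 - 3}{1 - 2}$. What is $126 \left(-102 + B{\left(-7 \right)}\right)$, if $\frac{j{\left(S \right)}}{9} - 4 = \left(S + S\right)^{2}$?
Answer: $213570$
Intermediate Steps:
$j{\left(S \right)} = 36 + 36 S^{2}$ ($j{\left(S \right)} = 36 + 9 \left(S + S\right)^{2} = 36 + 9 \left(2 S\right)^{2} = 36 + 9 \cdot 4 S^{2} = 36 + 36 S^{2}$)
$R = -1$ ($R = 1 \frac{1}{-1} = 1 \left(-1\right) = -1$)
$B{\left(z \right)} = 33 + 36 z^{2}$ ($B{\left(z \right)} = \left(-2 + \left(36 + 36 z^{2}\right)\right) - 1 = \left(34 + 36 z^{2}\right) - 1 = 33 + 36 z^{2}$)
$126 \left(-102 + B{\left(-7 \right)}\right) = 126 \left(-102 + \left(33 + 36 \left(-7\right)^{2}\right)\right) = 126 \left(-102 + \left(33 + 36 \cdot 49\right)\right) = 126 \left(-102 + \left(33 + 1764\right)\right) = 126 \left(-102 + 1797\right) = 126 \cdot 1695 = 213570$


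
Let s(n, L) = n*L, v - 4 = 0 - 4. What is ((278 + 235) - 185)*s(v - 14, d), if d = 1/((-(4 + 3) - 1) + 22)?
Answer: -328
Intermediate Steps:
d = 1/14 (d = 1/((-1*7 - 1) + 22) = 1/((-7 - 1) + 22) = 1/(-8 + 22) = 1/14 ≈ 0.071429)
v = 0 (v = 4 + (0 - 4) = 4 - 4 = 0)
s(n, L) = L*n
((278 + 235) - 185)*s(v - 14, d) = ((278 + 235) - 185)*((0 - 14)/14) = (513 - 185)*((1/14)*(-14)) = 328*(-1) = -328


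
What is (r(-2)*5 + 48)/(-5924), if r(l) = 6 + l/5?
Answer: -19/1481 ≈ -0.012829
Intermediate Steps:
r(l) = 6 + l/5 (r(l) = 6 + l*(⅕) = 6 + l/5)
(r(-2)*5 + 48)/(-5924) = ((6 + (⅕)*(-2))*5 + 48)/(-5924) = ((6 - ⅖)*5 + 48)*(-1/5924) = ((28/5)*5 + 48)*(-1/5924) = (28 + 48)*(-1/5924) = 76*(-1/5924) = -19/1481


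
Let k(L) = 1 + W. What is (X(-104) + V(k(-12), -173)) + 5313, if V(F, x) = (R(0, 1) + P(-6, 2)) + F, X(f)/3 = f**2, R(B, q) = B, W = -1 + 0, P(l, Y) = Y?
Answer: 37763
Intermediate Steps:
W = -1
k(L) = 0 (k(L) = 1 - 1 = 0)
X(f) = 3*f**2
V(F, x) = 2 + F (V(F, x) = (0 + 2) + F = 2 + F)
(X(-104) + V(k(-12), -173)) + 5313 = (3*(-104)**2 + (2 + 0)) + 5313 = (3*10816 + 2) + 5313 = (32448 + 2) + 5313 = 32450 + 5313 = 37763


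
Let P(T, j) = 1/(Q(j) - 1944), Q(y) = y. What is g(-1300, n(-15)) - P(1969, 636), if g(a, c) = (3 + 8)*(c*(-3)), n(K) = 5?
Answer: -215819/1308 ≈ -165.00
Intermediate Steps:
P(T, j) = 1/(-1944 + j) (P(T, j) = 1/(j - 1944) = 1/(-1944 + j))
g(a, c) = -33*c (g(a, c) = 11*(-3*c) = -33*c)
g(-1300, n(-15)) - P(1969, 636) = -33*5 - 1/(-1944 + 636) = -165 - 1/(-1308) = -165 - 1*(-1/1308) = -165 + 1/1308 = -215819/1308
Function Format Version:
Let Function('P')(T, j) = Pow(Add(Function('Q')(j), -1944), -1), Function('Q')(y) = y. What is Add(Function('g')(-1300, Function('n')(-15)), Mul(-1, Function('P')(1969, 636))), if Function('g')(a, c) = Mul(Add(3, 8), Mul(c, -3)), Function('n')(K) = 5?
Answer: Rational(-215819, 1308) ≈ -165.00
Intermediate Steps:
Function('P')(T, j) = Pow(Add(-1944, j), -1) (Function('P')(T, j) = Pow(Add(j, -1944), -1) = Pow(Add(-1944, j), -1))
Function('g')(a, c) = Mul(-33, c) (Function('g')(a, c) = Mul(11, Mul(-3, c)) = Mul(-33, c))
Add(Function('g')(-1300, Function('n')(-15)), Mul(-1, Function('P')(1969, 636))) = Add(Mul(-33, 5), Mul(-1, Pow(Add(-1944, 636), -1))) = Add(-165, Mul(-1, Pow(-1308, -1))) = Add(-165, Mul(-1, Rational(-1, 1308))) = Add(-165, Rational(1, 1308)) = Rational(-215819, 1308)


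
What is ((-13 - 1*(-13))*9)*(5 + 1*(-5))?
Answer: 0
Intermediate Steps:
((-13 - 1*(-13))*9)*(5 + 1*(-5)) = ((-13 + 13)*9)*(5 - 5) = (0*9)*0 = 0*0 = 0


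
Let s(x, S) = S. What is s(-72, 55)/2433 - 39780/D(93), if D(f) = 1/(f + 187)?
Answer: -27099727145/2433 ≈ -1.1138e+7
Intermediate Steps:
D(f) = 1/(187 + f)
s(-72, 55)/2433 - 39780/D(93) = 55/2433 - 39780/(1/(187 + 93)) = 55*(1/2433) - 39780/(1/280) = 55/2433 - 39780/1/280 = 55/2433 - 39780*280 = 55/2433 - 11138400 = -27099727145/2433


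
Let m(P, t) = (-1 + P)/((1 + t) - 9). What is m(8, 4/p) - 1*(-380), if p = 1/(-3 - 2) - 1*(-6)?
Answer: 80357/212 ≈ 379.04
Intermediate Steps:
p = 29/5 (p = 1/(-5) + 6 = -⅕ + 6 = 29/5 ≈ 5.8000)
m(P, t) = (-1 + P)/(-8 + t)
m(8, 4/p) - 1*(-380) = (-1 + 8)/(-8 + 4/(29/5)) - 1*(-380) = 7/(-8 + 4*(5/29)) + 380 = 7/(-8 + 20/29) + 380 = 7/(-212/29) + 380 = -29/212*7 + 380 = -203/212 + 380 = 80357/212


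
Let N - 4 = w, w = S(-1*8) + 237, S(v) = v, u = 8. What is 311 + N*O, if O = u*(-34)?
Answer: -63065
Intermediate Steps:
O = -272 (O = 8*(-34) = -272)
w = 229 (w = -1*8 + 237 = -8 + 237 = 229)
N = 233 (N = 4 + 229 = 233)
311 + N*O = 311 + 233*(-272) = 311 - 63376 = -63065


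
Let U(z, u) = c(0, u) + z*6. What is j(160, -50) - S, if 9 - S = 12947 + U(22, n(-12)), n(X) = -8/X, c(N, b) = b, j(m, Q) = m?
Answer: 39692/3 ≈ 13231.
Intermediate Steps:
U(z, u) = u + 6*z (U(z, u) = u + z*6 = u + 6*z)
S = -39212/3 (S = 9 - (12947 + (-8/(-12) + 6*22)) = 9 - (12947 + (-8*(-1/12) + 132)) = 9 - (12947 + (2/3 + 132)) = 9 - (12947 + 398/3) = 9 - 1*39239/3 = 9 - 39239/3 = -39212/3 ≈ -13071.)
j(160, -50) - S = 160 - 1*(-39212/3) = 160 + 39212/3 = 39692/3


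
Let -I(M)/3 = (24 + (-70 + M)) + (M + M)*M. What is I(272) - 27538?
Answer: -472120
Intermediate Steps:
I(M) = 138 - 6*M² - 3*M (I(M) = -3*((24 + (-70 + M)) + (M + M)*M) = -3*((-46 + M) + (2*M)*M) = -3*((-46 + M) + 2*M²) = -3*(-46 + M + 2*M²) = 138 - 6*M² - 3*M)
I(272) - 27538 = (138 - 6*272² - 3*272) - 27538 = (138 - 6*73984 - 816) - 27538 = (138 - 443904 - 816) - 27538 = -444582 - 27538 = -472120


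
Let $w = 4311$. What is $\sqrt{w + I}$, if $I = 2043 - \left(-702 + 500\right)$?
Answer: $2 \sqrt{1639} \approx 80.969$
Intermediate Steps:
$I = 2245$ ($I = 2043 - -202 = 2043 + 202 = 2245$)
$\sqrt{w + I} = \sqrt{4311 + 2245} = \sqrt{6556} = 2 \sqrt{1639}$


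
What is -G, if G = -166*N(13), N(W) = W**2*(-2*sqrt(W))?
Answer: -56108*sqrt(13) ≈ -2.0230e+5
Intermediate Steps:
N(W) = -2*W**(5/2)
G = 56108*sqrt(13) (G = -(-332)*13**(5/2) = -(-332)*169*sqrt(13) = -(-56108)*sqrt(13) = 56108*sqrt(13) ≈ 2.0230e+5)
-G = -56108*sqrt(13)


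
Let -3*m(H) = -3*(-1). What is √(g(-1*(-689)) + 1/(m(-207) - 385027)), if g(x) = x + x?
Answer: √51070940093831/192514 ≈ 37.121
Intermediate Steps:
m(H) = -1 (m(H) = -(-1)*(-1) = -⅓*3 = -1)
g(x) = 2*x
√(g(-1*(-689)) + 1/(m(-207) - 385027)) = √(2*(-1*(-689)) + 1/(-1 - 385027)) = √(2*689 + 1/(-385028)) = √(1378 - 1/385028) = √(530568583/385028) = √51070940093831/192514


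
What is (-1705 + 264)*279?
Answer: -402039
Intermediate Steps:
(-1705 + 264)*279 = -1441*279 = -402039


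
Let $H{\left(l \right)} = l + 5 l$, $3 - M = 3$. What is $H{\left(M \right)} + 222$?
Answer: $222$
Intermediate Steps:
$M = 0$ ($M = 3 - 3 = 0$)
$H{\left(l \right)} = 6 l$
$H{\left(M \right)} + 222 = 6 \cdot 0 + 222 = 0 + 222 = 222$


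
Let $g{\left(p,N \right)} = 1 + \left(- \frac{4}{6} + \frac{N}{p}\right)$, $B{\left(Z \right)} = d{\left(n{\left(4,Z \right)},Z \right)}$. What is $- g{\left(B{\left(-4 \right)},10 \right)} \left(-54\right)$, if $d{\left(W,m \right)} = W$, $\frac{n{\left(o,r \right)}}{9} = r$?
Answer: $3$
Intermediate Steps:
$n{\left(o,r \right)} = 9 r$
$B{\left(Z \right)} = 9 Z$
$g{\left(p,N \right)} = \frac{1}{3} + \frac{N}{p}$ ($g{\left(p,N \right)} = 1 + \left(\left(-4\right) \frac{1}{6} + \frac{N}{p}\right) = 1 + \left(- \frac{2}{3} + \frac{N}{p}\right) = \frac{1}{3} + \frac{N}{p}$)
$- g{\left(B{\left(-4 \right)},10 \right)} \left(-54\right) = - \frac{10 + \frac{9 \left(-4\right)}{3}}{9 \left(-4\right)} \left(-54\right) = - \frac{10 + \frac{1}{3} \left(-36\right)}{-36} \left(-54\right) = - \frac{\left(-1\right) \left(10 - 12\right)}{36} \left(-54\right) = - \frac{\left(-1\right) \left(-2\right)}{36} \left(-54\right) = \left(-1\right) \frac{1}{18} \left(-54\right) = \left(- \frac{1}{18}\right) \left(-54\right) = 3$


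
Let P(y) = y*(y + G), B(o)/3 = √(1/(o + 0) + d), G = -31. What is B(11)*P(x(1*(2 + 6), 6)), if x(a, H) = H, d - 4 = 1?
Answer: -900*√154/11 ≈ -1015.3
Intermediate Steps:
d = 5 (d = 4 + 1 = 5)
B(o) = 3*√(5 + 1/o) (B(o) = 3*√(1/(o + 0) + 5) = 3*√(1/o + 5) = 3*√(5 + 1/o))
P(y) = y*(-31 + y) (P(y) = y*(y - 31) = y*(-31 + y))
B(11)*P(x(1*(2 + 6), 6)) = (3*√(5 + 1/11))*(6*(-31 + 6)) = (3*√(5 + 1/11))*(6*(-25)) = (3*√(56/11))*(-150) = (3*(2*√154/11))*(-150) = (6*√154/11)*(-150) = -900*√154/11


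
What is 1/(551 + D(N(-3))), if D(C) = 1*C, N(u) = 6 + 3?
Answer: 1/560 ≈ 0.0017857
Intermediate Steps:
N(u) = 9
D(C) = C
1/(551 + D(N(-3))) = 1/(551 + 9) = 1/560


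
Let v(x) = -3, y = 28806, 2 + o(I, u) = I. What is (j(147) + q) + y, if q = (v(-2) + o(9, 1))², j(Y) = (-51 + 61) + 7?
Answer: 28839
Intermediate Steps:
j(Y) = 17 (j(Y) = 10 + 7 = 17)
o(I, u) = -2 + I
q = 16 (q = (-3 + (-2 + 9))² = (-3 + 7)² = 4² = 16)
(j(147) + q) + y = (17 + 16) + 28806 = 33 + 28806 = 28839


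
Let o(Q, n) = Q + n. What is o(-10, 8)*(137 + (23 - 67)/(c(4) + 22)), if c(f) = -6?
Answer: -537/2 ≈ -268.50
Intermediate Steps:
o(-10, 8)*(137 + (23 - 67)/(c(4) + 22)) = (-10 + 8)*(137 + (23 - 67)/(-6 + 22)) = -2*(137 - 44/16) = -2*(137 - 44*1/16) = -2*(137 - 11/4) = -2*537/4 = -537/2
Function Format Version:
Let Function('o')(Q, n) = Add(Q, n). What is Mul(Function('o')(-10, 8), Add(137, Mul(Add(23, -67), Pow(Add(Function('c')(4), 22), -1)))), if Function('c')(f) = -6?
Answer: Rational(-537, 2) ≈ -268.50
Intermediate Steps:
Mul(Function('o')(-10, 8), Add(137, Mul(Add(23, -67), Pow(Add(Function('c')(4), 22), -1)))) = Mul(Add(-10, 8), Add(137, Mul(Add(23, -67), Pow(Add(-6, 22), -1)))) = Mul(-2, Add(137, Mul(-44, Pow(16, -1)))) = Mul(-2, Add(137, Mul(-44, Rational(1, 16)))) = Mul(-2, Add(137, Rational(-11, 4))) = Mul(-2, Rational(537, 4)) = Rational(-537, 2)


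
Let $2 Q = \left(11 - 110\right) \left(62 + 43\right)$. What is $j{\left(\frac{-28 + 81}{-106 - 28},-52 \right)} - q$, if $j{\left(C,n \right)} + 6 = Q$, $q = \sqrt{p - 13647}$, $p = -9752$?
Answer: $- \frac{10407}{2} - i \sqrt{23399} \approx -5203.5 - 152.97 i$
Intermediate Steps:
$q = i \sqrt{23399}$ ($q = \sqrt{-9752 - 13647} = \sqrt{-23399} = i \sqrt{23399} \approx 152.97 i$)
$Q = - \frac{10395}{2}$ ($Q = \frac{\left(11 - 110\right) \left(62 + 43\right)}{2} = \frac{\left(-99\right) 105}{2} = \frac{1}{2} \left(-10395\right) = - \frac{10395}{2} \approx -5197.5$)
$j{\left(C,n \right)} = - \frac{10407}{2}$ ($j{\left(C,n \right)} = -6 - \frac{10395}{2} = - \frac{10407}{2}$)
$j{\left(\frac{-28 + 81}{-106 - 28},-52 \right)} - q = - \frac{10407}{2} - i \sqrt{23399}$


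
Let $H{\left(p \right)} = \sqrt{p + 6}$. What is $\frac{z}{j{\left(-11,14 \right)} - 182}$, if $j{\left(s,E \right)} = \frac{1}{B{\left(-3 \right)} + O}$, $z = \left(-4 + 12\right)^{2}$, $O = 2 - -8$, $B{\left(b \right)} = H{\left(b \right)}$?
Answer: $- \frac{1129216}{3209389} + \frac{64 \sqrt{3}}{3209389} \approx -0.35181$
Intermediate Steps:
$H{\left(p \right)} = \sqrt{6 + p}$
$B{\left(b \right)} = \sqrt{6 + b}$
$O = 10$ ($O = 2 + 8 = 10$)
$z = 64$ ($z = 8^{2} = 64$)
$j{\left(s,E \right)} = \frac{1}{10 + \sqrt{3}}$ ($j{\left(s,E \right)} = \frac{1}{\sqrt{6 - 3} + 10} = \frac{1}{\sqrt{3} + 10} = \frac{1}{10 + \sqrt{3}}$)
$\frac{z}{j{\left(-11,14 \right)} - 182} = \frac{64}{\left(\frac{10}{97} - \frac{\sqrt{3}}{97}\right) - 182} = \frac{64}{- \frac{17644}{97} - \frac{\sqrt{3}}{97}}$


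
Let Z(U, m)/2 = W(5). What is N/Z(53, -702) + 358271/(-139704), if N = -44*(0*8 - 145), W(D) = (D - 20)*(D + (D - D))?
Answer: -31501739/698520 ≈ -45.098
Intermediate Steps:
W(D) = D*(-20 + D) (W(D) = (-20 + D)*(D + 0) = (-20 + D)*D = D*(-20 + D))
Z(U, m) = -150 (Z(U, m) = 2*(5*(-20 + 5)) = 2*(5*(-15)) = 2*(-75) = -150)
N = 6380 (N = -44*(0 - 145) = -44*(-145) = 6380)
N/Z(53, -702) + 358271/(-139704) = 6380/(-150) + 358271/(-139704) = 6380*(-1/150) + 358271*(-1/139704) = -638/15 - 358271/139704 = -31501739/698520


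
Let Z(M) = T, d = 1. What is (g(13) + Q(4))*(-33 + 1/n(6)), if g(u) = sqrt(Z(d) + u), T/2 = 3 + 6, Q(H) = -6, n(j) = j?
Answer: 197 - 197*sqrt(31)/6 ≈ 14.192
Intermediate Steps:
T = 18 (T = 2*(3 + 6) = 2*9 = 18)
Z(M) = 18
g(u) = sqrt(18 + u)
(g(13) + Q(4))*(-33 + 1/n(6)) = (sqrt(18 + 13) - 6)*(-33 + 1/6) = (sqrt(31) - 6)*(-33 + 1/6) = (-6 + sqrt(31))*(-197/6) = 197 - 197*sqrt(31)/6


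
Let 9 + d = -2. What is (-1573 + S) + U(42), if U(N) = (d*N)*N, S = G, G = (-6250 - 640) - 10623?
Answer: -38490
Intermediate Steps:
d = -11 (d = -9 - 2 = -11)
G = -17513 (G = -6890 - 10623 = -17513)
S = -17513
U(N) = -11*N² (U(N) = (-11*N)*N = -11*N²)
(-1573 + S) + U(42) = (-1573 - 17513) - 11*42² = -19086 - 11*1764 = -19086 - 19404 = -38490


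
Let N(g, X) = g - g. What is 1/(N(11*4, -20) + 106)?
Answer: 1/106 ≈ 0.0094340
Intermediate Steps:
N(g, X) = 0
1/(N(11*4, -20) + 106) = 1/(0 + 106) = 1/106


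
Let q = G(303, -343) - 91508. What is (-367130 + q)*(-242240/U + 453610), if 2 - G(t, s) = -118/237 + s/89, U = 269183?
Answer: -393740878263827786150/1892625673 ≈ -2.0804e+11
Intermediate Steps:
G(t, s) = 592/237 - s/89 (G(t, s) = 2 - (-118/237 + s/89) = 2 + (118/237 - s/89) = 592/237 - s/89)
q = -1930044265/21093 (q = (592/237 - 1/89*(-343)) - 91508 = (592/237 + 343/89) - 91508 = 133979/21093 - 91508 = -1930044265/21093 ≈ -91502.)
(-367130 + q)*(-242240/U + 453610) = (-367130 - 1930044265/21093)*(-242240/269183 + 453610) = -9673917355*(-242240*1/269183 + 453610)/21093 = -9673917355*(-242240/269183 + 453610)/21093 = -9673917355/21093*122103858390/269183 = -393740878263827786150/1892625673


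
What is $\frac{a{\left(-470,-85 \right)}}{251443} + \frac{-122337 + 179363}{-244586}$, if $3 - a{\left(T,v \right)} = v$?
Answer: $- \frac{7158632475}{30749718799} \approx -0.2328$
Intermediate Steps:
$a{\left(T,v \right)} = 3 - v$
$\frac{a{\left(-470,-85 \right)}}{251443} + \frac{-122337 + 179363}{-244586} = \frac{3 - -85}{251443} + \frac{-122337 + 179363}{-244586} = \left(3 + 85\right) \frac{1}{251443} + 57026 \left(- \frac{1}{244586}\right) = 88 \cdot \frac{1}{251443} - \frac{28513}{122293} = \frac{88}{251443} - \frac{28513}{122293} = - \frac{7158632475}{30749718799}$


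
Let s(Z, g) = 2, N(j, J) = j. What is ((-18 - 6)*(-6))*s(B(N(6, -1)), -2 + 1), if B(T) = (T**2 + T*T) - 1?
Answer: 288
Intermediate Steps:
B(T) = -1 + 2*T**2 (B(T) = (T**2 + T**2) - 1 = 2*T**2 - 1 = -1 + 2*T**2)
((-18 - 6)*(-6))*s(B(N(6, -1)), -2 + 1) = ((-18 - 6)*(-6))*2 = -24*(-6)*2 = 144*2 = 288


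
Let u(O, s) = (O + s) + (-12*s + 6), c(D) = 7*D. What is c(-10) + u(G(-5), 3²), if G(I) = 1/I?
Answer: -816/5 ≈ -163.20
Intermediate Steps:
u(O, s) = 6 + O - 11*s (u(O, s) = (O + s) + (6 - 12*s) = 6 + O - 11*s)
c(-10) + u(G(-5), 3²) = 7*(-10) + (6 + 1/(-5) - 11*3²) = -70 + (6 - ⅕ - 11*9) = -70 + (6 - ⅕ - 99) = -70 - 466/5 = -816/5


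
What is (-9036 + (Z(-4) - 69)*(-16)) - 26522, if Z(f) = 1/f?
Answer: -34450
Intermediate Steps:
(-9036 + (Z(-4) - 69)*(-16)) - 26522 = (-9036 + (1/(-4) - 69)*(-16)) - 26522 = (-9036 + (-¼ - 69)*(-16)) - 26522 = (-9036 - 277/4*(-16)) - 26522 = (-9036 + 1108) - 26522 = -7928 - 26522 = -34450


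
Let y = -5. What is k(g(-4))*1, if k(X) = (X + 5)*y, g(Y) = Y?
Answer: -5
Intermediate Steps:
k(X) = -25 - 5*X (k(X) = (X + 5)*(-5) = (5 + X)*(-5) = -25 - 5*X)
k(g(-4))*1 = (-25 - 5*(-4))*1 = (-25 + 20)*1 = -5*1 = -5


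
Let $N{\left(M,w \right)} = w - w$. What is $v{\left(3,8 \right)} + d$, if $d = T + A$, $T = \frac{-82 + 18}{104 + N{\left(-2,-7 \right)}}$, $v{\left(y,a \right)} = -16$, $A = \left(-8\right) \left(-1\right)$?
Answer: $- \frac{112}{13} \approx -8.6154$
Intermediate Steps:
$A = 8$
$N{\left(M,w \right)} = 0$
$T = - \frac{8}{13}$ ($T = \frac{-82 + 18}{104 + 0} = - \frac{64}{104} = \left(-64\right) \frac{1}{104} = - \frac{8}{13} \approx -0.61539$)
$d = \frac{96}{13}$ ($d = - \frac{8}{13} + 8 = \frac{96}{13} \approx 7.3846$)
$v{\left(3,8 \right)} + d = -16 + \frac{96}{13} = - \frac{112}{13}$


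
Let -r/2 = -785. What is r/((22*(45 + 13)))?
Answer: 785/638 ≈ 1.2304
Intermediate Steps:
r = 1570 (r = -2*(-785) = 1570)
r/((22*(45 + 13))) = 1570/((22*(45 + 13))) = 1570/((22*58)) = 1570/1276 = 1570*(1/1276) = 785/638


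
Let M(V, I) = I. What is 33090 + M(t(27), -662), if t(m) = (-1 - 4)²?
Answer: 32428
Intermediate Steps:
t(m) = 25 (t(m) = (-5)² = 25)
33090 + M(t(27), -662) = 33090 - 662 = 32428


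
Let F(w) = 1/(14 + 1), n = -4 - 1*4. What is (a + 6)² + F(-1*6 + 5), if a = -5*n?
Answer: 31741/15 ≈ 2116.1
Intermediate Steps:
n = -8 (n = -4 - 4 = -8)
F(w) = 1/15
a = 40 (a = -5*(-8) = 40)
(a + 6)² + F(-1*6 + 5) = (40 + 6)² + 1/15 = 46² + 1/15 = 2116 + 1/15 = 31741/15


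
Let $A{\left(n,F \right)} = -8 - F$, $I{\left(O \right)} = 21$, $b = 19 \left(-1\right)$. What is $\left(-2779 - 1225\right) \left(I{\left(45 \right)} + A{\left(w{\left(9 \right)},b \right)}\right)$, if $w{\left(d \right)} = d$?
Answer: $-128128$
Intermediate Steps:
$b = -19$
$\left(-2779 - 1225\right) \left(I{\left(45 \right)} + A{\left(w{\left(9 \right)},b \right)}\right) = \left(-2779 - 1225\right) \left(21 - -11\right) = - 4004 \left(21 + \left(-8 + 19\right)\right) = - 4004 \left(21 + 11\right) = \left(-4004\right) 32 = -128128$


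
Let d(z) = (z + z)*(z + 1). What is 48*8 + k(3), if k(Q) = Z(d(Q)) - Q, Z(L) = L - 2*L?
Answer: 357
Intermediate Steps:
d(z) = 2*z*(1 + z) (d(z) = (2*z)*(1 + z) = 2*z*(1 + z))
Z(L) = -L
k(Q) = -Q - 2*Q*(1 + Q) (k(Q) = -2*Q*(1 + Q) - Q = -Q - 2*Q*(1 + Q))
48*8 + k(3) = 48*8 + 3*(-3 - 2*3) = 384 + 3*(-3 - 6) = 384 + 3*(-9) = 384 - 27 = 357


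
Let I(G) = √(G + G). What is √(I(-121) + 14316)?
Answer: √(14316 + 11*I*√2) ≈ 119.65 + 0.065*I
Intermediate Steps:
I(G) = √2*√G (I(G) = √(2*G) = √2*√G)
√(I(-121) + 14316) = √(√2*√(-121) + 14316) = √(√2*(11*I) + 14316) = √(11*I*√2 + 14316) = √(14316 + 11*I*√2)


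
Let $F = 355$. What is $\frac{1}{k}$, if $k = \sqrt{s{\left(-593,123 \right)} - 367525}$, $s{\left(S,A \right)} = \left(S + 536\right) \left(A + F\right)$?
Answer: $- \frac{i \sqrt{394771}}{394771} \approx - 0.0015916 i$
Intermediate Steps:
$s{\left(S,A \right)} = \left(355 + A\right) \left(536 + S\right)$ ($s{\left(S,A \right)} = \left(S + 536\right) \left(A + 355\right) = \left(536 + S\right) \left(355 + A\right) = \left(355 + A\right) \left(536 + S\right)$)
$k = i \sqrt{394771}$ ($k = \sqrt{\left(190280 + 355 \left(-593\right) + 536 \cdot 123 + 123 \left(-593\right)\right) - 367525} = \sqrt{\left(190280 - 210515 + 65928 - 72939\right) - 367525} = \sqrt{-27246 - 367525} = \sqrt{-394771} = i \sqrt{394771} \approx 628.31 i$)
$\frac{1}{k} = \frac{1}{i \sqrt{394771}} = - \frac{i \sqrt{394771}}{394771}$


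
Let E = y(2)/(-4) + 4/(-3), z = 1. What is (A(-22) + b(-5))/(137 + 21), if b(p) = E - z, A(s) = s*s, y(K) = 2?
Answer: 2887/948 ≈ 3.0454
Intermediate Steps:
A(s) = s²
E = -11/6 (E = 2/(-4) + 4/(-3) = 2*(-¼) + 4*(-⅓) = -½ - 4/3 = -11/6 ≈ -1.8333)
b(p) = -17/6 (b(p) = -11/6 - 1*1 = -11/6 - 1 = -17/6)
(A(-22) + b(-5))/(137 + 21) = ((-22)² - 17/6)/(137 + 21) = (484 - 17/6)/158 = (2887/6)*(1/158) = 2887/948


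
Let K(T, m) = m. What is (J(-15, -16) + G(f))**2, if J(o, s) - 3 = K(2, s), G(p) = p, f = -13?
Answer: 676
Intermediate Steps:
J(o, s) = 3 + s
(J(-15, -16) + G(f))**2 = ((3 - 16) - 13)**2 = (-13 - 13)**2 = (-26)**2 = 676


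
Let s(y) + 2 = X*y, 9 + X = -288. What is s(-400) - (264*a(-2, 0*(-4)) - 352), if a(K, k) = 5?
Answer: 117830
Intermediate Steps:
X = -297 (X = -9 - 288 = -297)
s(y) = -2 - 297*y
s(-400) - (264*a(-2, 0*(-4)) - 352) = (-2 - 297*(-400)) - (264*5 - 352) = (-2 + 118800) - (1320 - 352) = 118798 - 1*968 = 118798 - 968 = 117830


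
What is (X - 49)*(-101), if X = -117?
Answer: 16766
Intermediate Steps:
(X - 49)*(-101) = (-117 - 49)*(-101) = -166*(-101) = 16766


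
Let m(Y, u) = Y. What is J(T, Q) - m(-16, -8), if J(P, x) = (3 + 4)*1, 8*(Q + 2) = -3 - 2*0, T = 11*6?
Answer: 23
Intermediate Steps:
T = 66
Q = -19/8 (Q = -2 + (-3 - 2*0)/8 = -2 + (-3 + 0)/8 = -2 + (1/8)*(-3) = -2 - 3/8 = -19/8 ≈ -2.3750)
J(P, x) = 7 (J(P, x) = 7*1 = 7)
J(T, Q) - m(-16, -8) = 7 - 1*(-16) = 7 + 16 = 23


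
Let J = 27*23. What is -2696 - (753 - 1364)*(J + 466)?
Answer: 661461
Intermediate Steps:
J = 621
-2696 - (753 - 1364)*(J + 466) = -2696 - (753 - 1364)*(621 + 466) = -2696 - (-611)*1087 = -2696 - 1*(-664157) = -2696 + 664157 = 661461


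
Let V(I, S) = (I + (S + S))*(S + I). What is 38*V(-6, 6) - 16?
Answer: -16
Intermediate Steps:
V(I, S) = (I + S)*(I + 2*S) (V(I, S) = (I + 2*S)*(I + S) = (I + S)*(I + 2*S))
38*V(-6, 6) - 16 = 38*((-6)² + 2*6² + 3*(-6)*6) - 16 = 38*(36 + 2*36 - 108) - 16 = 38*(36 + 72 - 108) - 16 = 38*0 - 16 = 0 - 16 = -16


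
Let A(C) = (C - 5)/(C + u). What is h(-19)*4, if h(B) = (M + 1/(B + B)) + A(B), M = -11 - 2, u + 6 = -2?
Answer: -8302/171 ≈ -48.550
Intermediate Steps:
u = -8 (u = -6 - 2 = -8)
A(C) = (-5 + C)/(-8 + C) (A(C) = (C - 5)/(C - 8) = (-5 + C)/(-8 + C))
M = -13
h(B) = -13 + 1/(2*B) + (-5 + B)/(-8 + B) (h(B) = (-13 + 1/(B + B)) + (-5 + B)/(-8 + B) = (-13 + 1/(2*B)) + (-5 + B)/(-8 + B) = -13 + 1/(2*B) + (-5 + B)/(-8 + B))
h(-19)*4 = ((½)*(-8 - 24*(-19)² + 199*(-19))/(-19*(-8 - 19)))*4 = ((½)*(-1/19)*(-8 - 24*361 - 3781)/(-27))*4 = ((½)*(-1/19)*(-1/27)*(-8 - 8664 - 3781))*4 = ((½)*(-1/19)*(-1/27)*(-12453))*4 = -4151/342*4 = -8302/171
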